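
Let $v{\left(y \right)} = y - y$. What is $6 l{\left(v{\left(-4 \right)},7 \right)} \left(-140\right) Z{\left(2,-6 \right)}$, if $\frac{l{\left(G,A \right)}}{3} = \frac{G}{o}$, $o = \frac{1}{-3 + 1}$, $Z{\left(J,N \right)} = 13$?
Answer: $0$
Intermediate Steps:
$v{\left(y \right)} = 0$
$o = - \frac{1}{2}$ ($o = \frac{1}{-2} = - \frac{1}{2} \approx -0.5$)
$l{\left(G,A \right)} = - 6 G$ ($l{\left(G,A \right)} = 3 \frac{G}{- \frac{1}{2}} = 3 G \left(-2\right) = 3 \left(- 2 G\right) = - 6 G$)
$6 l{\left(v{\left(-4 \right)},7 \right)} \left(-140\right) Z{\left(2,-6 \right)} = 6 \left(\left(-6\right) 0\right) \left(-140\right) 13 = 6 \cdot 0 \left(-140\right) 13 = 0 \left(-140\right) 13 = 0 \cdot 13 = 0$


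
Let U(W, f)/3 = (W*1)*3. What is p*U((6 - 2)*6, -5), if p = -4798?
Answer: -1036368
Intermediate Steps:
U(W, f) = 9*W (U(W, f) = 3*((W*1)*3) = 3*(W*3) = 3*(3*W) = 9*W)
p*U((6 - 2)*6, -5) = -43182*(6 - 2)*6 = -43182*4*6 = -43182*24 = -4798*216 = -1036368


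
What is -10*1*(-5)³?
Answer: 1250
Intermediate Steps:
-10*1*(-5)³ = -10*(-125) = 1250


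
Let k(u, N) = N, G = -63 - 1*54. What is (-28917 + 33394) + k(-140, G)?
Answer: 4360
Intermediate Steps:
G = -117 (G = -63 - 54 = -117)
(-28917 + 33394) + k(-140, G) = (-28917 + 33394) - 117 = 4477 - 117 = 4360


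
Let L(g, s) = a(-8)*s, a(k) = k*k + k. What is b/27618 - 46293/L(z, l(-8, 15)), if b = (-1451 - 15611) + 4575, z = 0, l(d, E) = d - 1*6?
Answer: 634365133/10826256 ≈ 58.595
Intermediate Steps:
l(d, E) = -6 + d (l(d, E) = d - 6 = -6 + d)
a(k) = k + k² (a(k) = k² + k = k + k²)
L(g, s) = 56*s (L(g, s) = (-8*(1 - 8))*s = (-8*(-7))*s = 56*s)
b = -12487 (b = -17062 + 4575 = -12487)
b/27618 - 46293/L(z, l(-8, 15)) = -12487/27618 - 46293*1/(56*(-6 - 8)) = -12487*1/27618 - 46293/(56*(-14)) = -12487/27618 - 46293/(-784) = -12487/27618 - 46293*(-1/784) = -12487/27618 + 46293/784 = 634365133/10826256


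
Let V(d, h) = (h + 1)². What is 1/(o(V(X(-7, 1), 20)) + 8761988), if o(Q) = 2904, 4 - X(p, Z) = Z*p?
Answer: 1/8764892 ≈ 1.1409e-7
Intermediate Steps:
X(p, Z) = 4 - Z*p
V(d, h) = (1 + h)²
1/(o(V(X(-7, 1), 20)) + 8761988) = 1/(2904 + 8761988) = 1/8764892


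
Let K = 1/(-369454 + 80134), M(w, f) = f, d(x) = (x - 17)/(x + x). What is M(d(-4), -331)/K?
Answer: 95764920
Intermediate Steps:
d(x) = (-17 + x)/(2*x) (d(x) = (-17 + x)/((2*x)) = (-17 + x)*(1/(2*x)) = (-17 + x)/(2*x))
K = -1/289320 (K = 1/(-289320) = -1/289320 ≈ -3.4564e-6)
M(d(-4), -331)/K = -331/(-1/289320) = -331*(-289320) = 95764920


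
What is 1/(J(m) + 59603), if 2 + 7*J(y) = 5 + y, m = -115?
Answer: 1/59587 ≈ 1.6782e-5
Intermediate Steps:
J(y) = 3/7 + y/7 (J(y) = -2/7 + (5 + y)/7 = -2/7 + (5/7 + y/7) = 3/7 + y/7)
1/(J(m) + 59603) = 1/((3/7 + (1/7)*(-115)) + 59603) = 1/((3/7 - 115/7) + 59603) = 1/(-16 + 59603) = 1/59587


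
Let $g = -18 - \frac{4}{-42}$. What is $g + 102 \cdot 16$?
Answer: $\frac{33896}{21} \approx 1614.1$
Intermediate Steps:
$g = - \frac{376}{21}$ ($g = -18 - - \frac{2}{21} = -18 + \frac{2}{21} = - \frac{376}{21} \approx -17.905$)
$g + 102 \cdot 16 = - \frac{376}{21} + 102 \cdot 16 = - \frac{376}{21} + 1632 = \frac{33896}{21}$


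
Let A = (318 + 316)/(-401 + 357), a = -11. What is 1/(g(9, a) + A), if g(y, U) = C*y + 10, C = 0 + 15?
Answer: 22/2873 ≈ 0.0076575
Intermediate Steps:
C = 15
A = -317/22 (A = 634/(-44) = 634*(-1/44) = -317/22 ≈ -14.409)
g(y, U) = 10 + 15*y (g(y, U) = 15*y + 10 = 10 + 15*y)
1/(g(9, a) + A) = 1/((10 + 15*9) - 317/22) = 1/((10 + 135) - 317/22) = 1/(145 - 317/22) = 1/(2873/22) = 22/2873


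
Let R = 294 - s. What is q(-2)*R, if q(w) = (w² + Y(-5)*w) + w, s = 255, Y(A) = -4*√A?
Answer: 78 + 312*I*√5 ≈ 78.0 + 697.65*I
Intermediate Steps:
q(w) = w + w² - 4*I*w*√5 (q(w) = (w² + (-4*I*√5)*w) + w = (w² - 4*I*w*√5) + w = w + w² - 4*I*w*√5)
R = 39 (R = 294 - 1*255 = 294 - 255 = 39)
q(-2)*R = -2*(1 - 2 - 4*I*√5)*39 = -2*(-1 - 4*I*√5)*39 = (2 + 8*I*√5)*39 = 78 + 312*I*√5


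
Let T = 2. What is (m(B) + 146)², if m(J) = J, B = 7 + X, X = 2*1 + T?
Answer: 24649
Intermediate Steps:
X = 4 (X = 2*1 + 2 = 2 + 2 = 4)
B = 11 (B = 7 + 4 = 11)
(m(B) + 146)² = (11 + 146)² = 157² = 24649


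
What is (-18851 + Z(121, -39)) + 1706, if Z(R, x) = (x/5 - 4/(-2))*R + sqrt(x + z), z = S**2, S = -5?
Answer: -89234/5 + I*sqrt(14) ≈ -17847.0 + 3.7417*I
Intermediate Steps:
z = 25 (z = (-5)**2 = 25)
Z(R, x) = sqrt(25 + x) + R*(2 + x/5) (Z(R, x) = (x/5 - 4/(-2))*R + sqrt(x + 25) = (x*(1/5) - 4*(-1/2))*R + sqrt(25 + x) = (x/5 + 2)*R + sqrt(25 + x) = (2 + x/5)*R + sqrt(25 + x) = R*(2 + x/5) + sqrt(25 + x) = sqrt(25 + x) + R*(2 + x/5))
(-18851 + Z(121, -39)) + 1706 = (-18851 + (sqrt(25 - 39) + 2*121 + (1/5)*121*(-39))) + 1706 = (-18851 + (sqrt(-14) + 242 - 4719/5)) + 1706 = (-18851 + (I*sqrt(14) + 242 - 4719/5)) + 1706 = (-18851 + (-3509/5 + I*sqrt(14))) + 1706 = (-97764/5 + I*sqrt(14)) + 1706 = -89234/5 + I*sqrt(14)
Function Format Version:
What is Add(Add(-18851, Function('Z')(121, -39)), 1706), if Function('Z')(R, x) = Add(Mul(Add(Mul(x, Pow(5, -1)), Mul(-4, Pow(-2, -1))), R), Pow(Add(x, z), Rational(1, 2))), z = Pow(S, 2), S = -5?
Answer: Add(Rational(-89234, 5), Mul(I, Pow(14, Rational(1, 2)))) ≈ Add(-17847., Mul(3.7417, I))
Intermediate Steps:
z = 25 (z = Pow(-5, 2) = 25)
Function('Z')(R, x) = Add(Pow(Add(25, x), Rational(1, 2)), Mul(R, Add(2, Mul(Rational(1, 5), x)))) (Function('Z')(R, x) = Add(Mul(Add(Mul(x, Pow(5, -1)), Mul(-4, Pow(-2, -1))), R), Pow(Add(x, 25), Rational(1, 2))) = Add(Mul(Add(Mul(x, Rational(1, 5)), Mul(-4, Rational(-1, 2))), R), Pow(Add(25, x), Rational(1, 2))) = Add(Mul(Add(Mul(Rational(1, 5), x), 2), R), Pow(Add(25, x), Rational(1, 2))) = Add(Mul(Add(2, Mul(Rational(1, 5), x)), R), Pow(Add(25, x), Rational(1, 2))) = Add(Mul(R, Add(2, Mul(Rational(1, 5), x))), Pow(Add(25, x), Rational(1, 2))) = Add(Pow(Add(25, x), Rational(1, 2)), Mul(R, Add(2, Mul(Rational(1, 5), x)))))
Add(Add(-18851, Function('Z')(121, -39)), 1706) = Add(Add(-18851, Add(Pow(Add(25, -39), Rational(1, 2)), Mul(2, 121), Mul(Rational(1, 5), 121, -39))), 1706) = Add(Add(-18851, Add(Pow(-14, Rational(1, 2)), 242, Rational(-4719, 5))), 1706) = Add(Add(-18851, Add(Mul(I, Pow(14, Rational(1, 2))), 242, Rational(-4719, 5))), 1706) = Add(Add(-18851, Add(Rational(-3509, 5), Mul(I, Pow(14, Rational(1, 2))))), 1706) = Add(Add(Rational(-97764, 5), Mul(I, Pow(14, Rational(1, 2)))), 1706) = Add(Rational(-89234, 5), Mul(I, Pow(14, Rational(1, 2))))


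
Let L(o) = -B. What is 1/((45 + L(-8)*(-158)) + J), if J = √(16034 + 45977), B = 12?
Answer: 1941/3705470 - √62011/3705470 ≈ 0.00045662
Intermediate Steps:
L(o) = -12 (L(o) = -1*12 = -12)
J = √62011 ≈ 249.02
1/((45 + L(-8)*(-158)) + J) = 1/((45 - 12*(-158)) + √62011) = 1/((45 + 1896) + √62011) = 1/(1941 + √62011)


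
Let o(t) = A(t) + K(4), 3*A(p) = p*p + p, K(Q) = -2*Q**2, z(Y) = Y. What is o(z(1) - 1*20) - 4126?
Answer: -4044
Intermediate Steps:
A(p) = p/3 + p**2/3 (A(p) = (p*p + p)/3 = (p**2 + p)/3 = (p + p**2)/3 = p/3 + p**2/3)
o(t) = -32 + t*(1 + t)/3 (o(t) = t*(1 + t)/3 - 2*4**2 = t*(1 + t)/3 - 2*16 = t*(1 + t)/3 - 32 = -32 + t*(1 + t)/3)
o(z(1) - 1*20) - 4126 = (-32 + (1 - 1*20)*(1 + (1 - 1*20))/3) - 4126 = (-32 + (1 - 20)*(1 + (1 - 20))/3) - 4126 = (-32 + (1/3)*(-19)*(1 - 19)) - 4126 = (-32 + (1/3)*(-19)*(-18)) - 4126 = (-32 + 114) - 4126 = 82 - 4126 = -4044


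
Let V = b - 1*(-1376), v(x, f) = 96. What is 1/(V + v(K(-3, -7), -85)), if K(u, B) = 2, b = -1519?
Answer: -1/47 ≈ -0.021277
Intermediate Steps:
V = -143 (V = -1519 - 1*(-1376) = -1519 + 1376 = -143)
1/(V + v(K(-3, -7), -85)) = 1/(-143 + 96) = 1/(-47) = -1/47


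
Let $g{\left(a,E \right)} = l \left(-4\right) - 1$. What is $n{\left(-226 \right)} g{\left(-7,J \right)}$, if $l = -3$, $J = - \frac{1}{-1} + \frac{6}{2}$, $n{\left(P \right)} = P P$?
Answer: $561836$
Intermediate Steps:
$n{\left(P \right)} = P^{2}$
$J = 4$ ($J = \left(-1\right) \left(-1\right) + 6 \cdot \frac{1}{2} = 1 + 3 = 4$)
$g{\left(a,E \right)} = 11$ ($g{\left(a,E \right)} = \left(-3\right) \left(-4\right) - 1 = 12 - 1 = 11$)
$n{\left(-226 \right)} g{\left(-7,J \right)} = \left(-226\right)^{2} \cdot 11 = 51076 \cdot 11 = 561836$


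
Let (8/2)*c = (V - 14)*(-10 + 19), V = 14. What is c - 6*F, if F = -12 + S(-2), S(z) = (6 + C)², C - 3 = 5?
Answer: -1104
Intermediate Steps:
C = 8 (C = 3 + 5 = 8)
c = 0 (c = ((14 - 14)*(-10 + 19))/4 = (0*9)/4 = (¼)*0 = 0)
S(z) = 196 (S(z) = (6 + 8)² = 14² = 196)
F = 184 (F = -12 + 196 = 184)
c - 6*F = 0 - 6*184 = 0 - 1104 = -1104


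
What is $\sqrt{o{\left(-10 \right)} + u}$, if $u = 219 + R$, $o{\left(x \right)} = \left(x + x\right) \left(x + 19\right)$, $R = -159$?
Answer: $2 i \sqrt{30} \approx 10.954 i$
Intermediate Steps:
$o{\left(x \right)} = 2 x \left(19 + x\right)$
$u = 60$ ($u = 219 - 159 = 60$)
$\sqrt{o{\left(-10 \right)} + u} = \sqrt{2 \left(-10\right) \left(19 - 10\right) + 60} = \sqrt{2 \left(-10\right) 9 + 60} = \sqrt{-180 + 60} = \sqrt{-120} = 2 i \sqrt{30}$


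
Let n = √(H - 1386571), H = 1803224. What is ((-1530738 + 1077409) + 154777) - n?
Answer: -298552 - √416653 ≈ -2.9920e+5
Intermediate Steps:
n = √416653 (n = √(1803224 - 1386571) = √416653 ≈ 645.49)
((-1530738 + 1077409) + 154777) - n = ((-1530738 + 1077409) + 154777) - √416653 = (-453329 + 154777) - √416653 = -298552 - √416653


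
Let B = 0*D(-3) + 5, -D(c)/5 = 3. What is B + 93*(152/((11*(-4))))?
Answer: -3479/11 ≈ -316.27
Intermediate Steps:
D(c) = -15 (D(c) = -5*3 = -15)
B = 5 (B = 0*(-15) + 5 = 0 + 5 = 5)
B + 93*(152/((11*(-4)))) = 5 + 93*(152/((11*(-4)))) = 5 + 93*(152/(-44)) = 5 + 93*(152*(-1/44)) = 5 + 93*(-38/11) = 5 - 3534/11 = -3479/11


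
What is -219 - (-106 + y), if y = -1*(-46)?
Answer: -159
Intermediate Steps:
y = 46
-219 - (-106 + y) = -219 - (-106 + 46) = -219 - 1*(-60) = -219 + 60 = -159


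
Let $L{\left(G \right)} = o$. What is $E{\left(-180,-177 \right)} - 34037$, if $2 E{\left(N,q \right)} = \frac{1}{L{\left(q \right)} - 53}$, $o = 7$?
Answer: $- \frac{3131405}{92} \approx -34037.0$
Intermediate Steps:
$L{\left(G \right)} = 7$
$E{\left(N,q \right)} = - \frac{1}{92}$ ($E{\left(N,q \right)} = \frac{1}{2 \left(7 - 53\right)} = \frac{1}{2 \left(-46\right)} = \frac{1}{2} \left(- \frac{1}{46}\right) = - \frac{1}{92}$)
$E{\left(-180,-177 \right)} - 34037 = - \frac{1}{92} - 34037 = - \frac{3131405}{92}$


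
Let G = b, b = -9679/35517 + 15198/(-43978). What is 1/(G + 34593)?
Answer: 780983313/27016073021395 ≈ 2.8908e-5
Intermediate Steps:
b = -482725214/780983313 (b = -9679*1/35517 + 15198*(-1/43978) = -9679/35517 - 7599/21989 = -482725214/780983313 ≈ -0.61810)
G = -482725214/780983313 ≈ -0.61810
1/(G + 34593) = 1/(-482725214/780983313 + 34593) = 1/(27016073021395/780983313) = 780983313/27016073021395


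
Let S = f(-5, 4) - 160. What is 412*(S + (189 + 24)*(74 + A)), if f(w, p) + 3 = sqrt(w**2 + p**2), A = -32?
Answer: 3618596 + 412*sqrt(41) ≈ 3.6212e+6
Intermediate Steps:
f(w, p) = -3 + sqrt(p**2 + w**2) (f(w, p) = -3 + sqrt(w**2 + p**2) = -3 + sqrt(p**2 + w**2))
S = -163 + sqrt(41) (S = (-3 + sqrt(4**2 + (-5)**2)) - 160 = (-3 + sqrt(16 + 25)) - 160 = (-3 + sqrt(41)) - 160 = -163 + sqrt(41) ≈ -156.60)
412*(S + (189 + 24)*(74 + A)) = 412*((-163 + sqrt(41)) + (189 + 24)*(74 - 32)) = 412*((-163 + sqrt(41)) + 213*42) = 412*((-163 + sqrt(41)) + 8946) = 412*(8783 + sqrt(41)) = 3618596 + 412*sqrt(41)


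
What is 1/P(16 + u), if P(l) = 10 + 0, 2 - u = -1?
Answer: 1/10 ≈ 0.10000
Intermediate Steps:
u = 3 (u = 2 - 1*(-1) = 2 + 1 = 3)
P(l) = 10
1/P(16 + u) = 1/10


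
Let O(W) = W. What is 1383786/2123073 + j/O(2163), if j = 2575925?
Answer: 607985549627/510245211 ≈ 1191.6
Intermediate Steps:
1383786/2123073 + j/O(2163) = 1383786/2123073 + 2575925/2163 = 1383786*(1/2123073) + 2575925*(1/2163) = 153754/235897 + 2575925/2163 = 607985549627/510245211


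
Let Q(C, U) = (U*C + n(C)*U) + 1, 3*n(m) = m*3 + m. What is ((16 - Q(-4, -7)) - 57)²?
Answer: 103684/9 ≈ 11520.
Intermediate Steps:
n(m) = 4*m/3 (n(m) = (m*3 + m)/3 = (3*m + m)/3 = (4*m)/3 = 4*m/3)
Q(C, U) = 1 + 7*C*U/3 (Q(C, U) = (U*C + (4*C/3)*U) + 1 = (C*U + 4*C*U/3) + 1 = 7*C*U/3 + 1 = 1 + 7*C*U/3)
((16 - Q(-4, -7)) - 57)² = ((16 - (1 + (7/3)*(-4)*(-7))) - 57)² = ((16 - (1 + 196/3)) - 57)² = ((16 - 1*199/3) - 57)² = ((16 - 199/3) - 57)² = (-151/3 - 57)² = (-322/3)² = 103684/9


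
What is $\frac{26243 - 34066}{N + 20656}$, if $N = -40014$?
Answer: $\frac{7823}{19358} \approx 0.40412$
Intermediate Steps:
$\frac{26243 - 34066}{N + 20656} = \frac{26243 - 34066}{-40014 + 20656} = - \frac{7823}{-19358} = \left(-7823\right) \left(- \frac{1}{19358}\right) = \frac{7823}{19358}$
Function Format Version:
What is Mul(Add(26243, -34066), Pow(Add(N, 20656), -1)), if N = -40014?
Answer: Rational(7823, 19358) ≈ 0.40412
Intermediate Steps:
Mul(Add(26243, -34066), Pow(Add(N, 20656), -1)) = Mul(Add(26243, -34066), Pow(Add(-40014, 20656), -1)) = Mul(-7823, Pow(-19358, -1)) = Mul(-7823, Rational(-1, 19358)) = Rational(7823, 19358)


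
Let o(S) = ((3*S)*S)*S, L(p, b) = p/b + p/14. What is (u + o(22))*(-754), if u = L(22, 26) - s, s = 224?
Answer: -167430920/7 ≈ -2.3919e+7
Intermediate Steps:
L(p, b) = p/14 + p/b (L(p, b) = p/b + p*(1/14) = p/b + p/14 = p/14 + p/b)
o(S) = 3*S³ (o(S) = (3*S²)*S = 3*S³)
u = -20164/91 (u = ((1/14)*22 + 22/26) - 1*224 = (11/7 + 22*(1/26)) - 224 = (11/7 + 11/13) - 224 = 220/91 - 224 = -20164/91 ≈ -221.58)
(u + o(22))*(-754) = (-20164/91 + 3*22³)*(-754) = (-20164/91 + 3*10648)*(-754) = (-20164/91 + 31944)*(-754) = (2886740/91)*(-754) = -167430920/7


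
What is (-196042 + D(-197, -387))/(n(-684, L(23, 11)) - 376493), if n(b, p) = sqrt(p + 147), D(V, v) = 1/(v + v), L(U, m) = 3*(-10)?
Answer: 4394441037149/8439397053336 + 151736509*sqrt(13)/36570720564456 ≈ 0.52072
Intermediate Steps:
L(U, m) = -30
D(V, v) = 1/(2*v)
n(b, p) = sqrt(147 + p)
(-196042 + D(-197, -387))/(n(-684, L(23, 11)) - 376493) = (-196042 + (1/2)/(-387))/(sqrt(147 - 30) - 376493) = (-196042 + (1/2)*(-1/387))/(sqrt(117) - 376493) = (-196042 - 1/774)/(3*sqrt(13) - 376493) = -151736509/(774*(-376493 + 3*sqrt(13)))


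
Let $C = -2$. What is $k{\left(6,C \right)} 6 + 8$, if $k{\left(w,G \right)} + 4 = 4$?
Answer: $8$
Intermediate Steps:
$k{\left(w,G \right)} = 0$ ($k{\left(w,G \right)} = -4 + 4 = 0$)
$k{\left(6,C \right)} 6 + 8 = 0 \cdot 6 + 8 = 0 + 8 = 8$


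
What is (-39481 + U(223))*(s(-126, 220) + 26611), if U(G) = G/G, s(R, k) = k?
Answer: -1059287880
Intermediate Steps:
U(G) = 1
(-39481 + U(223))*(s(-126, 220) + 26611) = (-39481 + 1)*(220 + 26611) = -39480*26831 = -1059287880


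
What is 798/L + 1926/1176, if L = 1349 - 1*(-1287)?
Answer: 250641/129164 ≈ 1.9405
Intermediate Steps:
L = 2636 (L = 1349 + 1287 = 2636)
798/L + 1926/1176 = 798/2636 + 1926/1176 = 798*(1/2636) + 1926*(1/1176) = 399/1318 + 321/196 = 250641/129164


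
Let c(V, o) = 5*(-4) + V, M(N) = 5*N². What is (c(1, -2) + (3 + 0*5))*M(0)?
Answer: 0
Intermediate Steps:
c(V, o) = -20 + V
(c(1, -2) + (3 + 0*5))*M(0) = ((-20 + 1) + (3 + 0*5))*(5*0²) = (-19 + (3 + 0))*(5*0) = (-19 + 3)*0 = -16*0 = 0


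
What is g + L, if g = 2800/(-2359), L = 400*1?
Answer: 134400/337 ≈ 398.81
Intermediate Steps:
L = 400
g = -400/337 (g = 2800*(-1/2359) = -400/337 ≈ -1.1869)
g + L = -400/337 + 400 = 134400/337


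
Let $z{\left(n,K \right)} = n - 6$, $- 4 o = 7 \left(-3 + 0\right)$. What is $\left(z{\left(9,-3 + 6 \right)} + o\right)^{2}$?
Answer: $\frac{1089}{16} \approx 68.063$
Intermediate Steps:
$o = \frac{21}{4}$ ($o = - \frac{7 \left(-3 + 0\right)}{4} = - \frac{7 \left(-3\right)}{4} = \left(- \frac{1}{4}\right) \left(-21\right) = \frac{21}{4} \approx 5.25$)
$z{\left(n,K \right)} = -6 + n$
$\left(z{\left(9,-3 + 6 \right)} + o\right)^{2} = \left(\left(-6 + 9\right) + \frac{21}{4}\right)^{2} = \left(3 + \frac{21}{4}\right)^{2} = \left(\frac{33}{4}\right)^{2} = \frac{1089}{16}$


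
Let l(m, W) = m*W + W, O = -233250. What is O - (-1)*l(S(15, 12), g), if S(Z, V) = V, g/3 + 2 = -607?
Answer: -257001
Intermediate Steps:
g = -1827 (g = -6 + 3*(-607) = -6 - 1821 = -1827)
l(m, W) = W + W*m (l(m, W) = W*m + W = W + W*m)
O - (-1)*l(S(15, 12), g) = -233250 - (-1)*(-1827*(1 + 12)) = -233250 - (-1)*(-1827*13) = -233250 - (-1)*(-23751) = -233250 - 1*23751 = -233250 - 23751 = -257001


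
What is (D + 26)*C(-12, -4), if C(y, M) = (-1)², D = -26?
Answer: 0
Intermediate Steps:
C(y, M) = 1
(D + 26)*C(-12, -4) = (-26 + 26)*1 = 0*1 = 0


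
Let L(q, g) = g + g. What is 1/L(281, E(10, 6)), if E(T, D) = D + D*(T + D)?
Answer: 1/204 ≈ 0.0049020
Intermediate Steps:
E(T, D) = D + D*(D + T)
L(q, g) = 2*g
1/L(281, E(10, 6)) = 1/(2*(6*(1 + 6 + 10))) = 1/(2*(6*17)) = 1/(2*102) = 1/204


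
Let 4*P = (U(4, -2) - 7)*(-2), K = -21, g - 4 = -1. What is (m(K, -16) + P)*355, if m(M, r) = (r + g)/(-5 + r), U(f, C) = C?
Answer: 76325/42 ≈ 1817.3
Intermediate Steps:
g = 3 (g = 4 - 1 = 3)
P = 9/2 (P = ((-2 - 7)*(-2))/4 = (-9*(-2))/4 = (¼)*18 = 9/2 ≈ 4.5000)
m(M, r) = (3 + r)/(-5 + r) (m(M, r) = (r + 3)/(-5 + r) = (3 + r)/(-5 + r))
(m(K, -16) + P)*355 = ((3 - 16)/(-5 - 16) + 9/2)*355 = (-13/(-21) + 9/2)*355 = (-1/21*(-13) + 9/2)*355 = (13/21 + 9/2)*355 = (215/42)*355 = 76325/42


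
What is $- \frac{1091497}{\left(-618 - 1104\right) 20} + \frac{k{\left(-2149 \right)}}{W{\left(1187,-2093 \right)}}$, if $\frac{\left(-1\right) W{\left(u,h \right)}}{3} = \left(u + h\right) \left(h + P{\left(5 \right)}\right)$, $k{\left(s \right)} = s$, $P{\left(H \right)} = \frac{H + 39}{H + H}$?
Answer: $\frac{5163583612763}{162924584760} \approx 31.693$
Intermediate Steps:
$P{\left(H \right)} = \frac{39 + H}{2 H}$
$W{\left(u,h \right)} = - 3 \left(\frac{22}{5} + h\right) \left(h + u\right)$ ($W{\left(u,h \right)} = - 3 \left(u + h\right) \left(h + \frac{39 + 5}{2 \cdot 5}\right) = - 3 \left(h + u\right) \left(h + \frac{1}{2} \cdot \frac{1}{5} \cdot 44\right) = - 3 \left(h + u\right) \left(h + \frac{22}{5}\right) = - 3 \left(h + u\right) \left(\frac{22}{5} + h\right) = - 3 \left(\frac{22}{5} + h\right) \left(h + u\right)$)
$- \frac{1091497}{\left(-618 - 1104\right) 20} + \frac{k{\left(-2149 \right)}}{W{\left(1187,-2093 \right)}} = - \frac{1091497}{\left(-618 - 1104\right) 20} - \frac{2149}{- 3 \left(-2093\right)^{2} - - \frac{138138}{5} - \frac{78342}{5} - \left(-6279\right) 1187} = - \frac{1091497}{\left(-1722\right) 20} - \frac{2149}{\left(-3\right) 4380649 + \frac{138138}{5} - \frac{78342}{5} + 7453173} = - \frac{1091497}{-34440} - \frac{2149}{-13141947 + \frac{138138}{5} - \frac{78342}{5} + 7453173} = \left(-1091497\right) \left(- \frac{1}{34440}\right) - \frac{2149}{- \frac{28384074}{5}} = \frac{1091497}{34440} - - \frac{10745}{28384074} = \frac{1091497}{34440} + \frac{10745}{28384074} = \frac{5163583612763}{162924584760}$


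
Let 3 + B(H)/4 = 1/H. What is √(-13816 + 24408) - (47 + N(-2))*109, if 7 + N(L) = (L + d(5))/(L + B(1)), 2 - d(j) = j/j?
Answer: -43709/10 + 4*√662 ≈ -4268.0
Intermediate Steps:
B(H) = -12 + 4/H (B(H) = -12 + 4*(1/H) = -12 + 4/H)
d(j) = 1 (d(j) = 2 - j/j = 2 - 1*1 = 2 - 1 = 1)
N(L) = -7 + (1 + L)/(-8 + L) (N(L) = -7 + (L + 1)/(L + (-12 + 4/1)) = -7 + (1 + L)/(L + (-12 + 4*1)) = -7 + (1 + L)/(L + (-12 + 4)) = -7 + (1 + L)/(L - 8) = -7 + (1 + L)/(-8 + L))
√(-13816 + 24408) - (47 + N(-2))*109 = √(-13816 + 24408) - (47 + 3*(19 - 2*(-2))/(-8 - 2))*109 = √10592 - (47 + 3*(19 + 4)/(-10))*109 = 4*√662 - (47 + 3*(-⅒)*23)*109 = 4*√662 - (47 - 69/10)*109 = 4*√662 - 401*109/10 = 4*√662 - 1*43709/10 = 4*√662 - 43709/10 = -43709/10 + 4*√662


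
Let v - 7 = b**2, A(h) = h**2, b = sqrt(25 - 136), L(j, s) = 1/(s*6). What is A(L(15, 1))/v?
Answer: -1/3744 ≈ -0.00026709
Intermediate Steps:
L(j, s) = 1/(6*s)
b = I*sqrt(111) (b = sqrt(-111) = I*sqrt(111) ≈ 10.536*I)
v = -104 (v = 7 + (I*sqrt(111))**2 = 7 - 111 = -104)
A(L(15, 1))/v = ((1/6)/1)**2/(-104) = ((1/6)*1)**2*(-1/104) = (1/6)**2*(-1/104) = (1/36)*(-1/104) = -1/3744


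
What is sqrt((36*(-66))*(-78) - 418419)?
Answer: 3*I*sqrt(25899) ≈ 482.79*I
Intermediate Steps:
sqrt((36*(-66))*(-78) - 418419) = sqrt(-2376*(-78) - 418419) = sqrt(185328 - 418419) = sqrt(-233091) = 3*I*sqrt(25899)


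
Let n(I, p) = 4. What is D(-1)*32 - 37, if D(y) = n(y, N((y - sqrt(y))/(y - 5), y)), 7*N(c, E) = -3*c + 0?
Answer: 91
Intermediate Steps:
N(c, E) = -3*c/7 (N(c, E) = (-3*c + 0)/7 = (-3*c)/7 = -3*c/7)
D(y) = 4
D(-1)*32 - 37 = 4*32 - 37 = 128 - 37 = 91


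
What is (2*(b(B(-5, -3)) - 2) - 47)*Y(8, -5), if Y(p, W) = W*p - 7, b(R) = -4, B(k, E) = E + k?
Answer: 2773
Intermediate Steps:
Y(p, W) = -7 + W*p
(2*(b(B(-5, -3)) - 2) - 47)*Y(8, -5) = (2*(-4 - 2) - 47)*(-7 - 5*8) = (2*(-6) - 47)*(-7 - 40) = (-12 - 47)*(-47) = -59*(-47) = 2773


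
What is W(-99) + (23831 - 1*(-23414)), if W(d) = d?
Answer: 47146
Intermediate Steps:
W(-99) + (23831 - 1*(-23414)) = -99 + (23831 - 1*(-23414)) = -99 + (23831 + 23414) = -99 + 47245 = 47146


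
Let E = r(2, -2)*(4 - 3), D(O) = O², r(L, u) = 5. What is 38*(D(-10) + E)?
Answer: 3990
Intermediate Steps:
E = 5 (E = 5*(4 - 3) = 5*1 = 5)
38*(D(-10) + E) = 38*((-10)² + 5) = 38*(100 + 5) = 38*105 = 3990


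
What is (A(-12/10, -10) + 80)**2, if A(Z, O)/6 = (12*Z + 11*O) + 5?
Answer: 10125124/25 ≈ 4.0501e+5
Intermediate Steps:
A(Z, O) = 30 + 66*O + 72*Z (A(Z, O) = 6*((12*Z + 11*O) + 5) = 6*((11*O + 12*Z) + 5) = 6*(5 + 11*O + 12*Z) = 30 + 66*O + 72*Z)
(A(-12/10, -10) + 80)**2 = ((30 + 66*(-10) + 72*(-12/10)) + 80)**2 = ((30 - 660 + 72*(-12*1/10)) + 80)**2 = ((30 - 660 + 72*(-6/5)) + 80)**2 = ((30 - 660 - 432/5) + 80)**2 = (-3582/5 + 80)**2 = (-3182/5)**2 = 10125124/25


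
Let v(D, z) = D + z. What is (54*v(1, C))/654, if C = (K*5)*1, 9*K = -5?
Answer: -16/109 ≈ -0.14679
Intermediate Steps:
K = -5/9 (K = (⅑)*(-5) = -5/9 ≈ -0.55556)
C = -25/9 (C = -5/9*5*1 = -25/9*1 = -25/9 ≈ -2.7778)
(54*v(1, C))/654 = (54*(1 - 25/9))/654 = (54*(-16/9))*(1/654) = -96*1/654 = -16/109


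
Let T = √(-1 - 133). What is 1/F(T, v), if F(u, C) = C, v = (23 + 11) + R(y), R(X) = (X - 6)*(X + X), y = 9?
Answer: 1/88 ≈ 0.011364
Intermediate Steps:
R(X) = 2*X*(-6 + X) (R(X) = (-6 + X)*(2*X) = 2*X*(-6 + X))
v = 88 (v = (23 + 11) + 2*9*(-6 + 9) = 34 + 2*9*3 = 34 + 54 = 88)
T = I*√134 (T = √(-134) = I*√134 ≈ 11.576*I)
1/F(T, v) = 1/88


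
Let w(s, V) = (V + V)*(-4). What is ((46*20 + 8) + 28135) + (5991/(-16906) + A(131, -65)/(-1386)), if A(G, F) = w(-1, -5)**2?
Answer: 340480304491/11715858 ≈ 29062.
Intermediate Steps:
w(s, V) = -8*V (w(s, V) = (2*V)*(-4) = -8*V)
A(G, F) = 1600 (A(G, F) = (-8*(-5))**2 = 40**2 = 1600)
((46*20 + 8) + 28135) + (5991/(-16906) + A(131, -65)/(-1386)) = ((46*20 + 8) + 28135) + (5991/(-16906) + 1600/(-1386)) = ((920 + 8) + 28135) + (5991*(-1/16906) + 1600*(-1/1386)) = (928 + 28135) + (-5991/16906 - 800/693) = 29063 - 17676563/11715858 = 340480304491/11715858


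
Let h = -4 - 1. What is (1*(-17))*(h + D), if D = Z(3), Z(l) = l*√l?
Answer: 85 - 51*√3 ≈ -3.3346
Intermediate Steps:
Z(l) = l^(3/2)
D = 3*√3 (D = 3^(3/2) = 3*√3 ≈ 5.1962)
h = -5
(1*(-17))*(h + D) = (1*(-17))*(-5 + 3*√3) = -17*(-5 + 3*√3) = 85 - 51*√3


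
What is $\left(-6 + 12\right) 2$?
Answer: $12$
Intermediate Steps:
$\left(-6 + 12\right) 2 = 6 \cdot 2 = 12$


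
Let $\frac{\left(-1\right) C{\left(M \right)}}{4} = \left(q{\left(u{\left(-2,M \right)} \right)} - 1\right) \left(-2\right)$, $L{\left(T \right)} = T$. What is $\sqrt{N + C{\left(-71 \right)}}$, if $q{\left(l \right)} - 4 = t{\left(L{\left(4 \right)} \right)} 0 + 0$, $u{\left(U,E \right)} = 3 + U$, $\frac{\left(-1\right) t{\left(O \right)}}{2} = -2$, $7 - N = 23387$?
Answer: $2 i \sqrt{5839} \approx 152.83 i$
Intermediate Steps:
$N = -23380$ ($N = 7 - 23387 = -23380$)
$t{\left(O \right)} = 4$ ($t{\left(O \right)} = \left(-2\right) \left(-2\right) = 4$)
$q{\left(l \right)} = 4$ ($q{\left(l \right)} = 4 + \left(4 \cdot 0 + 0\right) = 4 + \left(0 + 0\right) = 4 + 0 = 4$)
$C{\left(M \right)} = 24$ ($C{\left(M \right)} = - 4 \left(4 - 1\right) \left(-2\right) = - 4 \cdot 3 \left(-2\right) = \left(-4\right) \left(-6\right) = 24$)
$\sqrt{N + C{\left(-71 \right)}} = \sqrt{-23380 + 24} = \sqrt{-23356} = 2 i \sqrt{5839}$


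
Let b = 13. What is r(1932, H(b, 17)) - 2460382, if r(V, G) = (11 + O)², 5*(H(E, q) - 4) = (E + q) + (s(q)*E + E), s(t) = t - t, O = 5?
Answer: -2460126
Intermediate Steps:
s(t) = 0
H(E, q) = 4 + q/5 + 2*E/5 (H(E, q) = 4 + ((E + q) + (0*E + E))/5 = 4 + ((E + q) + (0 + E))/5 = 4 + ((E + q) + E)/5 = 4 + (q + 2*E)/5 = 4 + (q/5 + 2*E/5) = 4 + q/5 + 2*E/5)
r(V, G) = 256 (r(V, G) = (11 + 5)² = 16² = 256)
r(1932, H(b, 17)) - 2460382 = 256 - 2460382 = -2460126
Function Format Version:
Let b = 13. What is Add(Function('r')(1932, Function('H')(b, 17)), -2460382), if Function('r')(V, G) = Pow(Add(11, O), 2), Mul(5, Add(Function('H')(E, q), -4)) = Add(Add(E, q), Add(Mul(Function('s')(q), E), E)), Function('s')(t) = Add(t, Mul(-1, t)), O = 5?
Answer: -2460126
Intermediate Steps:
Function('s')(t) = 0
Function('H')(E, q) = Add(4, Mul(Rational(1, 5), q), Mul(Rational(2, 5), E)) (Function('H')(E, q) = Add(4, Mul(Rational(1, 5), Add(Add(E, q), Add(Mul(0, E), E)))) = Add(4, Mul(Rational(1, 5), Add(Add(E, q), Add(0, E)))) = Add(4, Mul(Rational(1, 5), Add(Add(E, q), E))) = Add(4, Mul(Rational(1, 5), Add(q, Mul(2, E)))) = Add(4, Add(Mul(Rational(1, 5), q), Mul(Rational(2, 5), E))) = Add(4, Mul(Rational(1, 5), q), Mul(Rational(2, 5), E)))
Function('r')(V, G) = 256 (Function('r')(V, G) = Pow(Add(11, 5), 2) = Pow(16, 2) = 256)
Add(Function('r')(1932, Function('H')(b, 17)), -2460382) = Add(256, -2460382) = -2460126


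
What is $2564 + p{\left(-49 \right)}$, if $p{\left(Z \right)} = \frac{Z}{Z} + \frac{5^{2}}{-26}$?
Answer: $\frac{66665}{26} \approx 2564.0$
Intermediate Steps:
$p{\left(Z \right)} = \frac{1}{26}$ ($p{\left(Z \right)} = 1 + 25 \left(- \frac{1}{26}\right) = 1 - \frac{25}{26} = \frac{1}{26}$)
$2564 + p{\left(-49 \right)} = 2564 + \frac{1}{26} = \frac{66665}{26}$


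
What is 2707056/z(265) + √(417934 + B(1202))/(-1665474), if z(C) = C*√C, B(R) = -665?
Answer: -√417269/1665474 + 2707056*√265/70225 ≈ 627.52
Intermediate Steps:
z(C) = C^(3/2)
2707056/z(265) + √(417934 + B(1202))/(-1665474) = 2707056/(265^(3/2)) + √(417934 - 665)/(-1665474) = 2707056/((265*√265)) + √417269*(-1/1665474) = 2707056*(√265/70225) - √417269/1665474 = 2707056*√265/70225 - √417269/1665474 = -√417269/1665474 + 2707056*√265/70225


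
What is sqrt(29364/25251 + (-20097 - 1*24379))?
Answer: 96*I*sqrt(341890123)/8417 ≈ 210.89*I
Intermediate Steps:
sqrt(29364/25251 + (-20097 - 1*24379)) = sqrt(29364*(1/25251) + (-20097 - 24379)) = sqrt(9788/8417 - 44476) = sqrt(-374344704/8417) = 96*I*sqrt(341890123)/8417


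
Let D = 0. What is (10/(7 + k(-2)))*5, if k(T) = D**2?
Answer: 50/7 ≈ 7.1429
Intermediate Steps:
k(T) = 0 (k(T) = 0**2 = 0)
(10/(7 + k(-2)))*5 = (10/(7 + 0))*5 = (10/7)*5 = 50/7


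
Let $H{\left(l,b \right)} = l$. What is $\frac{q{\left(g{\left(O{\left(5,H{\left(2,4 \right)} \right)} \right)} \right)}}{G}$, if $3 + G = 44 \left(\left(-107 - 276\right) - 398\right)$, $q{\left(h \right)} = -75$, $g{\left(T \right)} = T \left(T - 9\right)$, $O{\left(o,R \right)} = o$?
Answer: $\frac{75}{34367} \approx 0.0021823$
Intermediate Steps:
$g{\left(T \right)} = T \left(-9 + T\right)$
$G = -34367$ ($G = -3 + 44 \left(\left(-107 - 276\right) - 398\right) = -3 + 44 \left(-383 - 398\right) = -3 + 44 \left(-781\right) = -3 - 34364 = -34367$)
$\frac{q{\left(g{\left(O{\left(5,H{\left(2,4 \right)} \right)} \right)} \right)}}{G} = - \frac{75}{-34367} = \left(-75\right) \left(- \frac{1}{34367}\right) = \frac{75}{34367}$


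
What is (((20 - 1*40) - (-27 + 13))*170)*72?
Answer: -73440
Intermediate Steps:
(((20 - 1*40) - (-27 + 13))*170)*72 = (((20 - 40) - 1*(-14))*170)*72 = ((-20 + 14)*170)*72 = -6*170*72 = -1020*72 = -73440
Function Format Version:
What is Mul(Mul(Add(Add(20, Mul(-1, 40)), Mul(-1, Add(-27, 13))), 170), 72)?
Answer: -73440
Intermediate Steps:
Mul(Mul(Add(Add(20, Mul(-1, 40)), Mul(-1, Add(-27, 13))), 170), 72) = Mul(Mul(Add(Add(20, -40), Mul(-1, -14)), 170), 72) = Mul(Mul(Add(-20, 14), 170), 72) = Mul(Mul(-6, 170), 72) = Mul(-1020, 72) = -73440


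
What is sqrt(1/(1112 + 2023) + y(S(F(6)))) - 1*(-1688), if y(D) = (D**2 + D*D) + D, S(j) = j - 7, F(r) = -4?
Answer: 1688 + sqrt(2270323110)/3135 ≈ 1703.2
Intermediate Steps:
S(j) = -7 + j
y(D) = D + 2*D**2 (y(D) = (D**2 + D**2) + D = 2*D**2 + D = D + 2*D**2)
sqrt(1/(1112 + 2023) + y(S(F(6)))) - 1*(-1688) = sqrt(1/(1112 + 2023) + (-7 - 4)*(1 + 2*(-7 - 4))) - 1*(-1688) = sqrt(1/3135 - 11*(1 + 2*(-11))) + 1688 = sqrt(1/3135 - 11*(1 - 22)) + 1688 = sqrt(1/3135 - 11*(-21)) + 1688 = sqrt(1/3135 + 231) + 1688 = sqrt(724186/3135) + 1688 = sqrt(2270323110)/3135 + 1688 = 1688 + sqrt(2270323110)/3135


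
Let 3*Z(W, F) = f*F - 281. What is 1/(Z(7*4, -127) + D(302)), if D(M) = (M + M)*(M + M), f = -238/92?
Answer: 46/16782265 ≈ 2.7410e-6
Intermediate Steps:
f = -119/46 (f = -238*1/92 = -119/46 ≈ -2.5870)
Z(W, F) = -281/3 - 119*F/138 (Z(W, F) = (-119*F/46 - 281)/3 = (-281 - 119*F/46)/3 = -281/3 - 119*F/138)
D(M) = 4*M² (D(M) = (2*M)*(2*M) = 4*M²)
1/(Z(7*4, -127) + D(302)) = 1/((-281/3 - 119/138*(-127)) + 4*302²) = 1/((-281/3 + 15113/138) + 4*91204) = 1/(729/46 + 364816) = 1/(16782265/46) = 46/16782265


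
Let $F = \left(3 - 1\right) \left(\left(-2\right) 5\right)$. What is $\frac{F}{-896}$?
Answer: $\frac{5}{224} \approx 0.022321$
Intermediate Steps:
$F = -20$ ($F = 2 \left(-10\right) = -20$)
$\frac{F}{-896} = - \frac{20}{-896} = \left(-20\right) \left(- \frac{1}{896}\right) = \frac{5}{224}$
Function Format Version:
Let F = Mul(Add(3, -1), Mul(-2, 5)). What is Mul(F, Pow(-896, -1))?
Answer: Rational(5, 224) ≈ 0.022321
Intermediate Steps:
F = -20 (F = Mul(2, -10) = -20)
Mul(F, Pow(-896, -1)) = Mul(-20, Pow(-896, -1)) = Mul(-20, Rational(-1, 896)) = Rational(5, 224)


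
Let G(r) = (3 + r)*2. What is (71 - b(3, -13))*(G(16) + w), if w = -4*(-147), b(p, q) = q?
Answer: 52584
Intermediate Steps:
G(r) = 6 + 2*r
w = 588
(71 - b(3, -13))*(G(16) + w) = (71 - 1*(-13))*((6 + 2*16) + 588) = (71 + 13)*((6 + 32) + 588) = 84*(38 + 588) = 84*626 = 52584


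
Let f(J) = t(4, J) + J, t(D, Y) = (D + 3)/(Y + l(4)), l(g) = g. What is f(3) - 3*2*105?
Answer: -626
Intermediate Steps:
t(D, Y) = (3 + D)/(4 + Y) (t(D, Y) = (D + 3)/(Y + 4) = (3 + D)/(4 + Y))
f(J) = J + 7/(4 + J) (f(J) = (3 + 4)/(4 + J) + J = 7/(4 + J) + J = J + 7/(4 + J))
f(3) - 3*2*105 = (7 + 3*(4 + 3))/(4 + 3) - 3*2*105 = (7 + 3*7)/7 - 6*105 = (7 + 21)/7 - 630 = (⅐)*28 - 630 = 4 - 630 = -626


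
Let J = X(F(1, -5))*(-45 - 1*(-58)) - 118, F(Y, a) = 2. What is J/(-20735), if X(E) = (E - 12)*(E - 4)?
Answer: -142/20735 ≈ -0.0068483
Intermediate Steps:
X(E) = (-12 + E)*(-4 + E)
J = 142 (J = (48 + 2**2 - 16*2)*(-45 - 1*(-58)) - 118 = (48 + 4 - 32)*(-45 + 58) - 118 = 20*13 - 118 = 260 - 118 = 142)
J/(-20735) = 142/(-20735) = 142*(-1/20735) = -142/20735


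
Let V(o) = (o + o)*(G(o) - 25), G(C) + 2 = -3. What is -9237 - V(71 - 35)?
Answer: -7077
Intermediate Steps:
G(C) = -5 (G(C) = -2 - 3 = -5)
V(o) = -60*o (V(o) = (o + o)*(-5 - 25) = (2*o)*(-30) = -60*o)
-9237 - V(71 - 35) = -9237 - (-60)*(71 - 35) = -9237 - (-60)*36 = -9237 - 1*(-2160) = -9237 + 2160 = -7077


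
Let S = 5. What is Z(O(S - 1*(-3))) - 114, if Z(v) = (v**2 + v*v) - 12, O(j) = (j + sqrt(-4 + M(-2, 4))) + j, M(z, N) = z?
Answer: 374 + 64*I*sqrt(6) ≈ 374.0 + 156.77*I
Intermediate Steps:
O(j) = 2*j + I*sqrt(6) (O(j) = (j + sqrt(-4 - 2)) + j = (j + sqrt(-6)) + j = (j + I*sqrt(6)) + j = 2*j + I*sqrt(6))
Z(v) = -12 + 2*v**2 (Z(v) = (v**2 + v**2) - 12 = 2*v**2 - 12 = -12 + 2*v**2)
Z(O(S - 1*(-3))) - 114 = (-12 + 2*(2*(5 - 1*(-3)) + I*sqrt(6))**2) - 114 = (-12 + 2*(2*(5 + 3) + I*sqrt(6))**2) - 114 = (-12 + 2*(2*8 + I*sqrt(6))**2) - 114 = (-12 + 2*(16 + I*sqrt(6))**2) - 114 = -126 + 2*(16 + I*sqrt(6))**2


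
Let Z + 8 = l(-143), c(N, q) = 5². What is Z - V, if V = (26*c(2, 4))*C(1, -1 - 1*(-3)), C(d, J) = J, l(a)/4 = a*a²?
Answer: -11698136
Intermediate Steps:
l(a) = 4*a³ (l(a) = 4*(a*a²) = 4*a³)
c(N, q) = 25
Z = -11696836 (Z = -8 + 4*(-143)³ = -8 + 4*(-2924207) = -8 - 11696828 = -11696836)
V = 1300 (V = (26*25)*(-1 - 1*(-3)) = 650*(-1 + 3) = 650*2 = 1300)
Z - V = -11696836 - 1*1300 = -11696836 - 1300 = -11698136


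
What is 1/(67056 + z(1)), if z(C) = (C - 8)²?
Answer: 1/67105 ≈ 1.4902e-5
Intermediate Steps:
z(C) = (-8 + C)²
1/(67056 + z(1)) = 1/(67056 + (-8 + 1)²) = 1/(67056 + (-7)²) = 1/(67056 + 49) = 1/67105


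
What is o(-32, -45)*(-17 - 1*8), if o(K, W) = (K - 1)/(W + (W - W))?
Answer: -55/3 ≈ -18.333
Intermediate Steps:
o(K, W) = (-1 + K)/W (o(K, W) = (-1 + K)/(W + 0) = (-1 + K)/W)
o(-32, -45)*(-17 - 1*8) = ((-1 - 32)/(-45))*(-17 - 1*8) = (-1/45*(-33))*(-17 - 8) = (11/15)*(-25) = -55/3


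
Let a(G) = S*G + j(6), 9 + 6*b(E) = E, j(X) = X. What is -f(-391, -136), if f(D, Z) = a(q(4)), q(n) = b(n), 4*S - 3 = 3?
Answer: -19/4 ≈ -4.7500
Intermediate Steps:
S = 3/2 (S = ¾ + (¼)*3 = ¾ + ¾ = 3/2 ≈ 1.5000)
b(E) = -3/2 + E/6
q(n) = -3/2 + n/6
a(G) = 6 + 3*G/2 (a(G) = 3*G/2 + 6 = 6 + 3*G/2)
f(D, Z) = 19/4 (f(D, Z) = 6 + 3*(-3/2 + (⅙)*4)/2 = 6 + 3*(-3/2 + ⅔)/2 = 6 + (3/2)*(-⅚) = 6 - 5/4 = 19/4)
-f(-391, -136) = -1*19/4 = -19/4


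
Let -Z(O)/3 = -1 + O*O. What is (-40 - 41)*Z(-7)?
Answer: 11664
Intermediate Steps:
Z(O) = 3 - 3*O² (Z(O) = -3*(-1 + O*O) = -3*(-1 + O²) = 3 - 3*O²)
(-40 - 41)*Z(-7) = (-40 - 41)*(3 - 3*(-7)²) = -81*(3 - 3*49) = -81*(3 - 147) = -81*(-144) = 11664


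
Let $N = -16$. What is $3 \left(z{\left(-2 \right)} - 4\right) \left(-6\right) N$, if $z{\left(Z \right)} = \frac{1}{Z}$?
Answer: $-1296$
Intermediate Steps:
$3 \left(z{\left(-2 \right)} - 4\right) \left(-6\right) N = 3 \left(\frac{1}{-2} - 4\right) \left(-6\right) \left(-16\right) = 3 \left(- \frac{1}{2} - 4\right) \left(-6\right) \left(-16\right) = 3 \left(- \frac{9}{2}\right) \left(-6\right) \left(-16\right) = \left(- \frac{27}{2}\right) \left(-6\right) \left(-16\right) = 81 \left(-16\right) = -1296$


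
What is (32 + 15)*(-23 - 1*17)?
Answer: -1880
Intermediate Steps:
(32 + 15)*(-23 - 1*17) = 47*(-23 - 17) = 47*(-40) = -1880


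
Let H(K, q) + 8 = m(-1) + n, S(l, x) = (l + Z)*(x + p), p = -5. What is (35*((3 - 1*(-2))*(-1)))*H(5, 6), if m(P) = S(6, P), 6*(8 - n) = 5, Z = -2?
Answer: 26075/6 ≈ 4345.8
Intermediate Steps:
n = 43/6 (n = 8 - ⅙*5 = 8 - ⅚ = 43/6 ≈ 7.1667)
S(l, x) = (-5 + x)*(-2 + l) (S(l, x) = (l - 2)*(x - 5) = (-2 + l)*(-5 + x) = (-5 + x)*(-2 + l))
m(P) = -20 + 4*P (m(P) = 10 - 5*6 - 2*P + 6*P = 10 - 30 - 2*P + 6*P = -20 + 4*P)
H(K, q) = -149/6 (H(K, q) = -8 + ((-20 + 4*(-1)) + 43/6) = -8 + ((-20 - 4) + 43/6) = -8 + (-24 + 43/6) = -8 - 101/6 = -149/6)
(35*((3 - 1*(-2))*(-1)))*H(5, 6) = (35*((3 - 1*(-2))*(-1)))*(-149/6) = (35*((3 + 2)*(-1)))*(-149/6) = (35*(5*(-1)))*(-149/6) = (35*(-5))*(-149/6) = -175*(-149/6) = 26075/6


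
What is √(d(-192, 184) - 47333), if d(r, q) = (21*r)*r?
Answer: √726811 ≈ 852.53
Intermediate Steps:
d(r, q) = 21*r²
√(d(-192, 184) - 47333) = √(21*(-192)² - 47333) = √(21*36864 - 47333) = √(774144 - 47333) = √726811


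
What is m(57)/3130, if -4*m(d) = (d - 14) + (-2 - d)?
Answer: 2/1565 ≈ 0.0012780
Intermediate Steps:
m(d) = 4 (m(d) = -((d - 14) + (-2 - d))/4 = -((-14 + d) + (-2 - d))/4 = -¼*(-16) = 4)
m(57)/3130 = 4/3130 = 4*(1/3130) = 2/1565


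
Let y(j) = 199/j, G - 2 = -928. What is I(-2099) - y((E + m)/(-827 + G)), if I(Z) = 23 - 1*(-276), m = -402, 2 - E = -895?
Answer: 496852/495 ≈ 1003.7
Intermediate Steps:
G = -926 (G = 2 - 928 = -926)
E = 897 (E = 2 - 1*(-895) = 2 + 895 = 897)
I(Z) = 299 (I(Z) = 23 + 276 = 299)
I(-2099) - y((E + m)/(-827 + G)) = 299 - 199/((897 - 402)/(-827 - 926)) = 299 - 199/(495/(-1753)) = 299 - 199/(495*(-1/1753)) = 299 - 199/(-495/1753) = 299 - 199*(-1753)/495 = 299 - 1*(-348847/495) = 299 + 348847/495 = 496852/495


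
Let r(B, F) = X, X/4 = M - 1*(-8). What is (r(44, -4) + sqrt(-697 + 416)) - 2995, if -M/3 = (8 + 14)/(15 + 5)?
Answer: -14881/5 + I*sqrt(281) ≈ -2976.2 + 16.763*I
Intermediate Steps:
M = -33/10 (M = -3*(8 + 14)/(15 + 5) = -66/20 = -3*11/10 = -33/10 ≈ -3.3000)
X = 94/5 (X = 4*(-33/10 - 1*(-8)) = 4*(-33/10 + 8) = 4*(47/10) = 94/5 ≈ 18.800)
r(B, F) = 94/5
(r(44, -4) + sqrt(-697 + 416)) - 2995 = (94/5 + sqrt(-697 + 416)) - 2995 = (94/5 + sqrt(-281)) - 2995 = (94/5 + I*sqrt(281)) - 2995 = -14881/5 + I*sqrt(281)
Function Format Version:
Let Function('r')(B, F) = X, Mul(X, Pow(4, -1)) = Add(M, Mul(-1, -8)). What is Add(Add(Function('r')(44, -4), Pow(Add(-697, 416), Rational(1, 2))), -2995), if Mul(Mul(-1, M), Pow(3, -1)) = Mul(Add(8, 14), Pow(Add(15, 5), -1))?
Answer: Add(Rational(-14881, 5), Mul(I, Pow(281, Rational(1, 2)))) ≈ Add(-2976.2, Mul(16.763, I))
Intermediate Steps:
M = Rational(-33, 10) (M = Mul(-3, Mul(Add(8, 14), Pow(Add(15, 5), -1))) = Mul(-3, Mul(22, Pow(20, -1))) = Mul(-3, Mul(22, Rational(1, 20))) = Mul(-3, Rational(11, 10)) = Rational(-33, 10) ≈ -3.3000)
X = Rational(94, 5) (X = Mul(4, Add(Rational(-33, 10), Mul(-1, -8))) = Mul(4, Add(Rational(-33, 10), 8)) = Mul(4, Rational(47, 10)) = Rational(94, 5) ≈ 18.800)
Function('r')(B, F) = Rational(94, 5)
Add(Add(Function('r')(44, -4), Pow(Add(-697, 416), Rational(1, 2))), -2995) = Add(Add(Rational(94, 5), Pow(Add(-697, 416), Rational(1, 2))), -2995) = Add(Add(Rational(94, 5), Pow(-281, Rational(1, 2))), -2995) = Add(Add(Rational(94, 5), Mul(I, Pow(281, Rational(1, 2)))), -2995) = Add(Rational(-14881, 5), Mul(I, Pow(281, Rational(1, 2))))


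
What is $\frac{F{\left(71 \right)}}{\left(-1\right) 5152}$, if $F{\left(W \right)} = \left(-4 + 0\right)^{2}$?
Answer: $- \frac{1}{322} \approx -0.0031056$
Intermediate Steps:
$F{\left(W \right)} = 16$ ($F{\left(W \right)} = \left(-4\right)^{2} = 16$)
$\frac{F{\left(71 \right)}}{\left(-1\right) 5152} = \frac{16}{\left(-1\right) 5152} = \frac{16}{-5152} = 16 \left(- \frac{1}{5152}\right) = - \frac{1}{322}$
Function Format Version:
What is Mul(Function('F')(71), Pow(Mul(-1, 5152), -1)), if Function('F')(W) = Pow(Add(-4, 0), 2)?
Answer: Rational(-1, 322) ≈ -0.0031056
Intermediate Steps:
Function('F')(W) = 16 (Function('F')(W) = Pow(-4, 2) = 16)
Mul(Function('F')(71), Pow(Mul(-1, 5152), -1)) = Mul(16, Pow(Mul(-1, 5152), -1)) = Mul(16, Pow(-5152, -1)) = Mul(16, Rational(-1, 5152)) = Rational(-1, 322)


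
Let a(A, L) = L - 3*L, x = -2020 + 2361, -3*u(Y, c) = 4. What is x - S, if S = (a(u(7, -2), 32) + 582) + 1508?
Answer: -1685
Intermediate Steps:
u(Y, c) = -4/3 (u(Y, c) = -⅓*4 = -4/3)
x = 341
a(A, L) = -2*L
S = 2026 (S = (-2*32 + 582) + 1508 = (-64 + 582) + 1508 = 518 + 1508 = 2026)
x - S = 341 - 1*2026 = 341 - 2026 = -1685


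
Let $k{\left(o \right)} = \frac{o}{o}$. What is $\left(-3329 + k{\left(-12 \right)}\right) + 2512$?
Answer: $-816$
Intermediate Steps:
$k{\left(o \right)} = 1$
$\left(-3329 + k{\left(-12 \right)}\right) + 2512 = \left(-3329 + 1\right) + 2512 = -3328 + 2512 = -816$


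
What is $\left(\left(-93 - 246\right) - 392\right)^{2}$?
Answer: $534361$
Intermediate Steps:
$\left(\left(-93 - 246\right) - 392\right)^{2} = \left(-339 - 392\right)^{2} = \left(-731\right)^{2} = 534361$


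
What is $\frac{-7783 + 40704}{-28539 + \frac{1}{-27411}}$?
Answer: $- \frac{902397531}{782282530} \approx -1.1535$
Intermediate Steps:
$\frac{-7783 + 40704}{-28539 + \frac{1}{-27411}} = \frac{32921}{-28539 - \frac{1}{27411}} = \frac{32921}{- \frac{782282530}{27411}} = 32921 \left(- \frac{27411}{782282530}\right) = - \frac{902397531}{782282530}$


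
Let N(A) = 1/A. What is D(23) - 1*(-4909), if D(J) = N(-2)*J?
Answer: 9795/2 ≈ 4897.5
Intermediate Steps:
D(J) = -J/2 (D(J) = J/(-2) = -J/2)
D(23) - 1*(-4909) = -1/2*23 - 1*(-4909) = -23/2 + 4909 = 9795/2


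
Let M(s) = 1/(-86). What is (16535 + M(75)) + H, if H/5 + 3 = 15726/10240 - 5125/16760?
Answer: 304897465303/18449408 ≈ 16526.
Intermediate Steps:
M(s) = -1/86
H = -3797243/429056 (H = -15 + 5*(15726/10240 - 5125/16760) = -15 + 5*(15726*(1/10240) - 5125*1/16760) = -15 + 5*(7863/5120 - 1025/3352) = -15 + 5*(2638597/2145280) = -15 + 2638597/429056 = -3797243/429056 ≈ -8.8502)
(16535 + M(75)) + H = (16535 - 1/86) - 3797243/429056 = 1422009/86 - 3797243/429056 = 304897465303/18449408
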